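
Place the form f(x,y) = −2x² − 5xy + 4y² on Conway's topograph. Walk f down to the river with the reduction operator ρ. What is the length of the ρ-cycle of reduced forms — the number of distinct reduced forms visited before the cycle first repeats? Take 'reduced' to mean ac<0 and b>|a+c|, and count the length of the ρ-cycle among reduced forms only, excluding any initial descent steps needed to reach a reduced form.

D = 57, ⌊√D⌋ = 7
descent: ρ → (4,5,-2)  [lands on river]
river: ρ → (-2,7,1)
river: ρ → (1,7,-2)
river: ρ → (-2,5,4)
river: ρ → (4,3,-3)
river: ρ → (-3,3,4)
ρ-cycle length = 6 (tail of 1 descent step not counted)

6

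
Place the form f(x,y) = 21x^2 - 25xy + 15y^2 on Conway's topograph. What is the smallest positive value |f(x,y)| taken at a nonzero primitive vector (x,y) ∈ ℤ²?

translate: b→17 (≡-25 mod 42), so (21,-25,15)→(21,17,11)
flip: (21,17,11)→(11,-17,21)
translate: b→5 (≡-17 mod 22), so (11,-17,21)→(11,5,15)
reduced (well bottom): (11,5,15) with a≤c, −a<b≤a
well minimum = a = 11

11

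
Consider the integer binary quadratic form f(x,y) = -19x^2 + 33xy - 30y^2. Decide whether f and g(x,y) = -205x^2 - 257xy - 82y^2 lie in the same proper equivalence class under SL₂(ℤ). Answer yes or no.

D₁ = -1191, D₂ = -1191
f is negative-definite; reduce −f:
−f: translate: b→5 (≡-33 mod 38), so (19,-33,30)→(19,5,16)
−f: flip: (19,5,16)→(16,-5,19)
−f: reduced (well bottom): (16,-5,19) with a≤c, −a<b≤a
flip sign back: reduced form of f is (-16,5,-19)
g is negative-definite; reduce −g:
−g: translate: b→-153 (≡257 mod 410), so (205,257,82)→(205,-153,30)
−g: flip: (205,-153,30)→(30,153,205)
−g: translate: b→-27 (≡153 mod 60), so (30,153,205)→(30,-27,16)
−g: flip: (30,-27,16)→(16,27,30)
−g: translate: b→-5 (≡27 mod 32), so (16,27,30)→(16,-5,19)
−g: reduced (well bottom): (16,-5,19) with a≤c, −a<b≤a
flip sign back: reduced form of g is (-16,5,-19)
reduced forms (-16, 5, -19) vs (-16, 5, -19) ⇒ equivalent

yes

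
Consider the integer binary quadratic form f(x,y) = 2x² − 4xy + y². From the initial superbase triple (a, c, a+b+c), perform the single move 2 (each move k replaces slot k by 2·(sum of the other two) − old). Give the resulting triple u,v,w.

start (2,1,-1) = (f(1,0),f(0,1),f(1,1))
replace slot 2: 2·(2+(-1)) − 1 = 1 → (2,1,-1)

2,1,-1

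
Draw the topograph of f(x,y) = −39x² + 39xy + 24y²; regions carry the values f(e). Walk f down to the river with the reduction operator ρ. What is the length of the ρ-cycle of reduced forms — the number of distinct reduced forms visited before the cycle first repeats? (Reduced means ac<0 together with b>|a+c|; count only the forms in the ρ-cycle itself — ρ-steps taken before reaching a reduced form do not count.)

D = 5265, ⌊√D⌋ = 72
river: ρ → (24,57,-21)
river: ρ → (-21,69,6)
river: ρ → (6,63,-54)
river: ρ → (-54,45,15)
river: ρ → (15,45,-54)
river: ρ → (-54,63,6)
river: ρ → (6,69,-21)
river: ρ → (-21,57,24)
river: ρ → (24,39,-39)
river: ρ → (-39,39,24)
ρ-cycle length = 10 (tail of 0 descent steps not counted)

10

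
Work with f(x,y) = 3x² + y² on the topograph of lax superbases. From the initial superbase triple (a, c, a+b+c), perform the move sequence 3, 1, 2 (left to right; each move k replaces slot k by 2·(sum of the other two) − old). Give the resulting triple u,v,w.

start (3,1,4) = (f(1,0),f(0,1),f(1,1))
replace slot 3: 2·(3+1) − 4 = 4 → (3,1,4)
replace slot 1: 2·(1+4) − 3 = 7 → (7,1,4)
replace slot 2: 2·(7+4) − 1 = 21 → (7,21,4)

7,21,4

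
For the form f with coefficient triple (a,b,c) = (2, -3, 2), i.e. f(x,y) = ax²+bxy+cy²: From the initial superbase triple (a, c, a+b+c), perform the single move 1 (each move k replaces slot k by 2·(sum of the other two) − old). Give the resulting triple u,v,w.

start (2,2,1) = (f(1,0),f(0,1),f(1,1))
replace slot 1: 2·(2+1) − 2 = 4 → (4,2,1)

4,2,1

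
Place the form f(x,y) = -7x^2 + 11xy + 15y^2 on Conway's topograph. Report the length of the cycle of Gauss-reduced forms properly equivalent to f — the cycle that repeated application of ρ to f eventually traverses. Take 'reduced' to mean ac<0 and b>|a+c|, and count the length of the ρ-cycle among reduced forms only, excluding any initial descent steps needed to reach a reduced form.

D = 541, ⌊√D⌋ = 23
river: ρ → (15,19,-3)
river: ρ → (-3,23,1)
river: ρ → (1,23,-3)
river: ρ → (-3,19,15)
river: ρ → (15,11,-7)
river: ρ → (-7,17,9)
river: ρ → (9,19,-5)
river: ρ → (-5,21,5)
river: ρ → (5,19,-9)
river: ρ → (-9,17,7)
river: ρ → (7,11,-15)
river: ρ → (-15,19,3)
river: ρ → (3,23,-1)
river: ρ → (-1,23,3)
river: ρ → (3,19,-15)
river: ρ → (-15,11,7)
river: ρ → (7,17,-9)
river: ρ → (-9,19,5)
river: ρ → (5,21,-5)
river: ρ → (-5,19,9)
river: ρ → (9,17,-7)
river: ρ → (-7,11,15)
ρ-cycle length = 22 (tail of 0 descent steps not counted)

22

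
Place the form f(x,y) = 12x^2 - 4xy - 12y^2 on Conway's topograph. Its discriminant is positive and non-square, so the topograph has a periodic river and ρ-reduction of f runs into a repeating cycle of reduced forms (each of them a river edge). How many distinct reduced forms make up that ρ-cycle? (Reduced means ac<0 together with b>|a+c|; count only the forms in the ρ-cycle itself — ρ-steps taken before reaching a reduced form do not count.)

D = 592, ⌊√D⌋ = 24
descent: ρ → (-12,4,12)  [lands on river]
river: ρ → (12,20,-4)
river: ρ → (-4,20,12)
river: ρ → (12,4,-12)
river: ρ → (-12,20,4)
river: ρ → (4,20,-12)
ρ-cycle length = 6 (tail of 1 descent step not counted)

6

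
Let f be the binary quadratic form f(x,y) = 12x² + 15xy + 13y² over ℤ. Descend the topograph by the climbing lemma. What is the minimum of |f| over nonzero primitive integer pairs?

translate: b→-9 (≡15 mod 24), so (12,15,13)→(12,-9,10)
flip: (12,-9,10)→(10,9,12)
reduced (well bottom): (10,9,12) with a≤c, −a<b≤a
well minimum = a = 10

10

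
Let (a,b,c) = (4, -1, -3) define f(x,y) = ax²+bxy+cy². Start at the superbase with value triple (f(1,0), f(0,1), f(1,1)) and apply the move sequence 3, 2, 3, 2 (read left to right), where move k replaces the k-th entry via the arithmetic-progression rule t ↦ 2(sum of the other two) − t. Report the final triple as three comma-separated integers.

start (4,-3,0) = (f(1,0),f(0,1),f(1,1))
replace slot 3: 2·(4+(-3)) − 0 = 2 → (4,-3,2)
replace slot 2: 2·(4+2) − (-3) = 15 → (4,15,2)
replace slot 3: 2·(4+15) − 2 = 36 → (4,15,36)
replace slot 2: 2·(4+36) − 15 = 65 → (4,65,36)

4,65,36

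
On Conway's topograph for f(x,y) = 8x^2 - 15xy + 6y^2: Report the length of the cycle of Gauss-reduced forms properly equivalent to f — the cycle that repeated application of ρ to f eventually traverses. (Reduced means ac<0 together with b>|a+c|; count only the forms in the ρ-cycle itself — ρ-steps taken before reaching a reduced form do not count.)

D = 33, ⌊√D⌋ = 5
descent: ρ → (6,3,-1)
descent: ρ → (-1,5,2)  [lands on river]
river: ρ → (2,3,-3)
river: ρ → (-3,3,2)
river: ρ → (2,5,-1)
ρ-cycle length = 4 (tail of 2 descent steps not counted)

4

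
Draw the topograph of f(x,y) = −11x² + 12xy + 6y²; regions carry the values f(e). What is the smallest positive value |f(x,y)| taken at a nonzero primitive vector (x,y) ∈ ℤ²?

river: ρ → (6,12,-11)
river: ρ → (-11,10,7)
river: ρ → (7,18,-3)
river: ρ → (-3,18,7)
river: ρ → (7,10,-11)
river: ρ → (-11,12,6)
closes: descent 0, river 6
min |a| on river = 3

3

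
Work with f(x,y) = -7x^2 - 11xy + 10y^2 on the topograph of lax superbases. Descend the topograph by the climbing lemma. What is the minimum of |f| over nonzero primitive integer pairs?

descent: ρ → (10,11,-7)  [lands on river]
river: ρ → (-7,17,4)
river: ρ → (4,15,-11)
river: ρ → (-11,7,8)
river: ρ → (8,9,-10)
river: ρ → (-10,11,7)
river: ρ → (7,17,-4)
river: ρ → (-4,15,11)
river: ρ → (11,7,-8)
river: ρ → (-8,9,10)
closes: descent 1, river 10
min |a| on river = 4

4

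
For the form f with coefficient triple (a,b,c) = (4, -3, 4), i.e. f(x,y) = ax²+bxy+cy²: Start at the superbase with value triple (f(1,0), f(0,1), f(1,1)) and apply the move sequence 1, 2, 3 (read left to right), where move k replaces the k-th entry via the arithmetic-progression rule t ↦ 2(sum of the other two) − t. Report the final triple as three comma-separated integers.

start (4,4,5) = (f(1,0),f(0,1),f(1,1))
replace slot 1: 2·(4+5) − 4 = 14 → (14,4,5)
replace slot 2: 2·(14+5) − 4 = 34 → (14,34,5)
replace slot 3: 2·(14+34) − 5 = 91 → (14,34,91)

14,34,91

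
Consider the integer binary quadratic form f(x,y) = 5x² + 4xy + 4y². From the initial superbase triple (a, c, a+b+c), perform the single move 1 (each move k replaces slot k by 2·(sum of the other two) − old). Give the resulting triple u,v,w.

start (5,4,13) = (f(1,0),f(0,1),f(1,1))
replace slot 1: 2·(4+13) − 5 = 29 → (29,4,13)

29,4,13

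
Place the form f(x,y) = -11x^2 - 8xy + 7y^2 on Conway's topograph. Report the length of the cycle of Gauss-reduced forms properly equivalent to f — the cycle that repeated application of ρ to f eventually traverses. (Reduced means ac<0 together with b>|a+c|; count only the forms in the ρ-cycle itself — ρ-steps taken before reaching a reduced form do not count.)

D = 372, ⌊√D⌋ = 19
descent: ρ → (7,8,-11)  [lands on river]
river: ρ → (-11,14,4)
river: ρ → (4,18,-3)
river: ρ → (-3,18,4)
river: ρ → (4,14,-11)
river: ρ → (-11,8,7)
river: ρ → (7,6,-12)
river: ρ → (-12,18,1)
river: ρ → (1,18,-12)
river: ρ → (-12,6,7)
ρ-cycle length = 10 (tail of 1 descent step not counted)

10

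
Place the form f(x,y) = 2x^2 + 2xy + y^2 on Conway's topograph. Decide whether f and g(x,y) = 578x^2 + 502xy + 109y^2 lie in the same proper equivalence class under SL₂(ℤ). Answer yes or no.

D₁ = -4, D₂ = -4
f: flip: (2,2,1)→(1,-2,2)
f: translate: b→0 (≡-2 mod 2), so (1,-2,2)→(1,0,1)
f: reduced (well bottom): (1,0,1) with a≤c, −a<b≤a
g: flip: (578,502,109)→(109,-502,578)
g: translate: b→-66 (≡-502 mod 218), so (109,-502,578)→(109,-66,10)
g: flip: (109,-66,10)→(10,66,109)
g: translate: b→6 (≡66 mod 20), so (10,66,109)→(10,6,1)
g: flip: (10,6,1)→(1,-6,10)
g: translate: b→0 (≡-6 mod 2), so (1,-6,10)→(1,0,1)
g: reduced (well bottom): (1,0,1) with a≤c, −a<b≤a
reduced forms (1, 0, 1) vs (1, 0, 1) ⇒ equivalent

yes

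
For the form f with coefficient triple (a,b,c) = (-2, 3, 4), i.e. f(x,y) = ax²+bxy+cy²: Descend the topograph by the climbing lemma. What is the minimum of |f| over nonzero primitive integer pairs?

river: ρ → (4,5,-1)
river: ρ → (-1,5,4)
river: ρ → (4,3,-2)
river: ρ → (-2,5,2)
river: ρ → (2,3,-4)
river: ρ → (-4,5,1)
river: ρ → (1,5,-4)
river: ρ → (-4,3,2)
river: ρ → (2,5,-2)
river: ρ → (-2,3,4)
closes: descent 0, river 10
min |a| on river = 1

1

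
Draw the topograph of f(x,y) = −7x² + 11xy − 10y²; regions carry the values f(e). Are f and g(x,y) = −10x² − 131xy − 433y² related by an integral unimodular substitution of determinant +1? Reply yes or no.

D₁ = -159, D₂ = -159
f is negative-definite; reduce −f:
−f: translate: b→3 (≡-11 mod 14), so (7,-11,10)→(7,3,6)
−f: flip: (7,3,6)→(6,-3,7)
−f: reduced (well bottom): (6,-3,7) with a≤c, −a<b≤a
flip sign back: reduced form of f is (-6,3,-7)
g is negative-definite; reduce −g:
−g: translate: b→-9 (≡131 mod 20), so (10,131,433)→(10,-9,6)
−g: flip: (10,-9,6)→(6,9,10)
−g: translate: b→-3 (≡9 mod 12), so (6,9,10)→(6,-3,7)
−g: reduced (well bottom): (6,-3,7) with a≤c, −a<b≤a
flip sign back: reduced form of g is (-6,3,-7)
reduced forms (-6, 3, -7) vs (-6, 3, -7) ⇒ equivalent

yes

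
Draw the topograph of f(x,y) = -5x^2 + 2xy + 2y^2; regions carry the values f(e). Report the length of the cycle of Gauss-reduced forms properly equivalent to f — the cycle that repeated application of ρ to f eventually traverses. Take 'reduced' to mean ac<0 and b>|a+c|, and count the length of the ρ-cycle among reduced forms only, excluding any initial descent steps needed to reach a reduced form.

D = 44, ⌊√D⌋ = 6
descent: ρ → (2,6,-1)  [lands on river]
river: ρ → (-1,6,2)
ρ-cycle length = 2 (tail of 1 descent step not counted)

2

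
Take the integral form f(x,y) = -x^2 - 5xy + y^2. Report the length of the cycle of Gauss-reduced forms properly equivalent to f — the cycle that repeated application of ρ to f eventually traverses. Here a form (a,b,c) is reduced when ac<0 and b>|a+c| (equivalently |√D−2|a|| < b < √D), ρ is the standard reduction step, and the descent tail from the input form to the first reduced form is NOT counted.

D = 29, ⌊√D⌋ = 5
descent: ρ → (1,5,-1)  [lands on river]
river: ρ → (-1,5,1)
ρ-cycle length = 2 (tail of 1 descent step not counted)

2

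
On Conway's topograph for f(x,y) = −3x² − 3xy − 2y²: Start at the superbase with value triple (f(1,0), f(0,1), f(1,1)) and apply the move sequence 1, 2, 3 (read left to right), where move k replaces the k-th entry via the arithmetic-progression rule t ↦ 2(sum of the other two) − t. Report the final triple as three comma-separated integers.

start (-3,-2,-8) = (f(1,0),f(0,1),f(1,1))
replace slot 1: 2·((-2)+(-8)) − (-3) = -17 → (-17,-2,-8)
replace slot 2: 2·((-17)+(-8)) − (-2) = -48 → (-17,-48,-8)
replace slot 3: 2·((-17)+(-48)) − (-8) = -122 → (-17,-48,-122)

-17,-48,-122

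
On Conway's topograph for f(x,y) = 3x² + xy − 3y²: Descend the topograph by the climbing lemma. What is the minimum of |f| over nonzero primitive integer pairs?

river: ρ → (-3,5,1)
river: ρ → (1,5,-3)
river: ρ → (-3,1,3)
river: ρ → (3,5,-1)
river: ρ → (-1,5,3)
river: ρ → (3,1,-3)
closes: descent 0, river 6
min |a| on river = 1

1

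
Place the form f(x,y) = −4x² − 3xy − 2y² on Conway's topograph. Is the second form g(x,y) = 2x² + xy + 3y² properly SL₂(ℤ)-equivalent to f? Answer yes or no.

D₁ = -23, D₂ = -23
f is negative-definite; reduce −f:
−f: flip: (4,3,2)→(2,-3,4)
−f: translate: b→1 (≡-3 mod 4), so (2,-3,4)→(2,1,3)
−f: reduced (well bottom): (2,1,3) with a≤c, −a<b≤a
flip sign back: reduced form of f is (-2,-1,-3)
g: reduced (well bottom): (2,1,3) with a≤c, −a<b≤a
reduced forms (-2, -1, -3) vs (2, 1, 3) ⇒ inequivalent

no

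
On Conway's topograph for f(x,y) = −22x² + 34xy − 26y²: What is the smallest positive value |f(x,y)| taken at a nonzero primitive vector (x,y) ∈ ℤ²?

translate: b→10 (≡-34 mod 44), so (22,-34,26)→(22,10,14)
flip: (22,10,14)→(14,-10,22)
reduced (well bottom): (14,-10,22) with a≤c, −a<b≤a
well minimum |f| = |-14| = 14 (negative-definite)

14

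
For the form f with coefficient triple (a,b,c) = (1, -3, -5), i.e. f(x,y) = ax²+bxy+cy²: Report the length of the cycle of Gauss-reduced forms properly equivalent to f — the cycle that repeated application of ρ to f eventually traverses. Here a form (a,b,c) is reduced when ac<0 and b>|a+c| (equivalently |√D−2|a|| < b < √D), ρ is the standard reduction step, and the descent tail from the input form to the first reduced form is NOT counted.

D = 29, ⌊√D⌋ = 5
descent: ρ → (-5,3,1)
descent: ρ → (1,5,-1)  [lands on river]
river: ρ → (-1,5,1)
ρ-cycle length = 2 (tail of 2 descent steps not counted)

2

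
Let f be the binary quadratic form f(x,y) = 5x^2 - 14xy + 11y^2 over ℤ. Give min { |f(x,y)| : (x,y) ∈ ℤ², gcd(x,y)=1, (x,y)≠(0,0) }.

translate: b→-4 (≡-14 mod 10), so (5,-14,11)→(5,-4,2)
flip: (5,-4,2)→(2,4,5)
translate: b→0 (≡4 mod 4), so (2,4,5)→(2,0,3)
reduced (well bottom): (2,0,3) with a≤c, −a<b≤a
well minimum = a = 2

2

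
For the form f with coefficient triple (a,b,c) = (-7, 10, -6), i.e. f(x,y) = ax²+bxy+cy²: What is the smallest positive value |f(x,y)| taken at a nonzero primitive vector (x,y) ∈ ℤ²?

translate: b→4 (≡-10 mod 14), so (7,-10,6)→(7,4,3)
flip: (7,4,3)→(3,-4,7)
translate: b→2 (≡-4 mod 6), so (3,-4,7)→(3,2,6)
reduced (well bottom): (3,2,6) with a≤c, −a<b≤a
well minimum |f| = |-3| = 3 (negative-definite)

3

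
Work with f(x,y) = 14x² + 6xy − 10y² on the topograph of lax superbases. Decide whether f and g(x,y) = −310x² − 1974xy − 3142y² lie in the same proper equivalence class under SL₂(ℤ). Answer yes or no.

D₁ = 596, D₂ = 596
river cycle of f (length 10): (-10, 14, 10), (10, 6, -14), (-14, 22, 2), (2, 22, -14), (-14, 6, 10), (10, 14, -10), (-10, 6, 14), (14, 22, -2), (-2, 22, 14), (14, 6, -10)
river cycle of g (length 10): (-10, 14, 10), (10, 6, -14), (-14, 22, 2), (2, 22, -14), (-14, 6, 10), (10, 14, -10), (-10, 6, 14), (14, 22, -2), (-2, 22, 14), (14, 6, -10)
cycles coincide ⇒ equivalent

yes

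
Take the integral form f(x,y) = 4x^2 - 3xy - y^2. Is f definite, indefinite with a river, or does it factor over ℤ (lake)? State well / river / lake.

D = b²−4ac = (-3)² − 4·4·(-1) = 25
D = 5² is a perfect square ⇒ form factors over ℤ ⇒ lakes

lake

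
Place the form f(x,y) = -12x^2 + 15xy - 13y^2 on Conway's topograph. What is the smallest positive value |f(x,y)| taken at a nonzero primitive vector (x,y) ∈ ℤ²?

translate: b→9 (≡-15 mod 24), so (12,-15,13)→(12,9,10)
flip: (12,9,10)→(10,-9,12)
reduced (well bottom): (10,-9,12) with a≤c, −a<b≤a
well minimum |f| = |-10| = 10 (negative-definite)

10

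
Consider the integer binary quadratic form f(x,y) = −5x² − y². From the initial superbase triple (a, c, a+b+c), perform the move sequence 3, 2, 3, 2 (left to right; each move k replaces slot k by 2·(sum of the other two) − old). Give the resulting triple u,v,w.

start (-5,-1,-6) = (f(1,0),f(0,1),f(1,1))
replace slot 3: 2·((-5)+(-1)) − (-6) = -6 → (-5,-1,-6)
replace slot 2: 2·((-5)+(-6)) − (-1) = -21 → (-5,-21,-6)
replace slot 3: 2·((-5)+(-21)) − (-6) = -46 → (-5,-21,-46)
replace slot 2: 2·((-5)+(-46)) − (-21) = -81 → (-5,-81,-46)

-5,-81,-46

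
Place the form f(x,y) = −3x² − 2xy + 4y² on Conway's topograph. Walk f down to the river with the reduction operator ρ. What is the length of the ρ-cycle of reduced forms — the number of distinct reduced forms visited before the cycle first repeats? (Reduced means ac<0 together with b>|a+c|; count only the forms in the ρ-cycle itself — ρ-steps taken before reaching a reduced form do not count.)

D = 52, ⌊√D⌋ = 7
descent: ρ → (4,2,-3)  [lands on river]
river: ρ → (-3,4,3)
river: ρ → (3,2,-4)
river: ρ → (-4,6,1)
river: ρ → (1,6,-4)
river: ρ → (-4,2,3)
river: ρ → (3,4,-3)
river: ρ → (-3,2,4)
river: ρ → (4,6,-1)
river: ρ → (-1,6,4)
ρ-cycle length = 10 (tail of 1 descent step not counted)

10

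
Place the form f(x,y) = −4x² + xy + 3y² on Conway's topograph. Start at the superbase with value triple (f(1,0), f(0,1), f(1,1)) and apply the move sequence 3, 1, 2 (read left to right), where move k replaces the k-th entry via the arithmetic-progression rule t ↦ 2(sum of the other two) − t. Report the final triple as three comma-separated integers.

start (-4,3,0) = (f(1,0),f(0,1),f(1,1))
replace slot 3: 2·((-4)+3) − 0 = -2 → (-4,3,-2)
replace slot 1: 2·(3+(-2)) − (-4) = 6 → (6,3,-2)
replace slot 2: 2·(6+(-2)) − 3 = 5 → (6,5,-2)

6,5,-2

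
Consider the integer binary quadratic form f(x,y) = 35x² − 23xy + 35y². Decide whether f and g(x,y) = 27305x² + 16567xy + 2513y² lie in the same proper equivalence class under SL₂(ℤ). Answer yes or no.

D₁ = -4371, D₂ = -4371
f: flip: (35,-23,35)→(35,23,35)
f: reduced (well bottom): (35,23,35) with a≤c, −a<b≤a
g: flip: (27305,16567,2513)→(2513,-16567,27305)
g: translate: b→-1489 (≡-16567 mod 5026), so (2513,-16567,27305)→(2513,-1489,221)
g: flip: (2513,-1489,221)→(221,1489,2513)
g: translate: b→163 (≡1489 mod 442), so (221,1489,2513)→(221,163,35)
g: flip: (221,163,35)→(35,-163,221)
g: translate: b→-23 (≡-163 mod 70), so (35,-163,221)→(35,-23,35)
g: flip: (35,-23,35)→(35,23,35)
g: reduced (well bottom): (35,23,35) with a≤c, −a<b≤a
reduced forms (35, 23, 35) vs (35, 23, 35) ⇒ equivalent

yes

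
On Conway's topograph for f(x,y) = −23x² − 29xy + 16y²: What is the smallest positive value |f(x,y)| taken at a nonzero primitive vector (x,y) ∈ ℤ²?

descent: ρ → (16,29,-23)  [lands on river]
river: ρ → (-23,17,22)
river: ρ → (22,27,-18)
river: ρ → (-18,45,4)
river: ρ → (4,43,-29)
river: ρ → (-29,15,18)
river: ρ → (18,21,-26)
river: ρ → (-26,31,13)
river: ρ → (13,47,-2)
river: ρ → (-2,45,36)
river: ρ → (36,27,-11)
river: ρ → (-11,39,18)
river: ρ → (18,33,-17)
river: ρ → (-17,35,16)
closes: descent 1, river 14
min |a| on river = 2

2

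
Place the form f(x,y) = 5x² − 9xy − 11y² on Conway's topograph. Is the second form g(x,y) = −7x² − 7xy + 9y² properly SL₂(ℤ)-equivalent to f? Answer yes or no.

D₁ = 301, D₂ = 301
river cycle of f (length 10): (-11, 9, 5), (5, 11, -9), (-9, 7, 7), (7, 7, -9), (-9, 11, 5), (5, 9, -11), (-11, 13, 3), (3, 17, -1), (-1, 17, 3), (3, 13, -11)
river cycle of g (length 10): (9, 7, -7), (-7, 7, 9), (9, 11, -5), (-5, 9, 11), (11, 13, -3), (-3, 17, 1), (1, 17, -3), (-3, 13, 11), (11, 9, -5), (-5, 11, 9)
cycles differ ⇒ inequivalent

no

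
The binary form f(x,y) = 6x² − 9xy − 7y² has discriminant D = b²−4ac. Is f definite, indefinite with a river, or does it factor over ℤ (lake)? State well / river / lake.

D = b²−4ac = (-9)² − 4·6·(-7) = 249
D > 0 non-square ⇒ indefinite ⇒ periodic river

river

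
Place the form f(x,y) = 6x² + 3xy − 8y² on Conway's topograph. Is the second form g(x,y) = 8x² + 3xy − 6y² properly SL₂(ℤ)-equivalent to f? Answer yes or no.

D₁ = 201, D₂ = 201
river cycle of f (length 14): (-8, 13, 1), (1, 13, -8), (-8, 3, 6), (6, 9, -5), (-5, 11, 4), (4, 13, -2), (-2, 11, 10), (10, 9, -3), (-3, 9, 10), (10, 11, -2), … (4 more)
river cycle of g (length 14): (-6, 9, 5), (5, 11, -4), (-4, 13, 2), (2, 11, -10), (-10, 9, 3), (3, 9, -10), (-10, 11, 2), (2, 13, -4), (-4, 11, 5), (5, 9, -6), … (4 more)
cycles differ ⇒ inequivalent

no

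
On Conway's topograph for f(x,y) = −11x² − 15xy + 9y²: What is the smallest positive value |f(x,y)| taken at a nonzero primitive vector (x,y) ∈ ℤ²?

descent: ρ → (9,15,-11)  [lands on river]
river: ρ → (-11,7,13)
river: ρ → (13,19,-5)
river: ρ → (-5,21,9)
closes: descent 1, river 4
min |a| on river = 5

5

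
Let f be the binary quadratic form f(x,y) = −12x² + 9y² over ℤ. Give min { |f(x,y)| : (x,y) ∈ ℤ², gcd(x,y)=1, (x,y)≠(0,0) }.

descent: ρ → (9,18,-3)  [lands on river]
river: ρ → (-3,18,9)
closes: descent 1, river 2
min |a| on river = 3

3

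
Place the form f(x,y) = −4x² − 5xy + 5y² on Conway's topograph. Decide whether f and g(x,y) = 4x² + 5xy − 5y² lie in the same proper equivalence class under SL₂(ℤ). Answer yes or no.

D₁ = 105, D₂ = 105
river cycle of f (length 6): (5, 5, -4), (-4, 3, 6), (6, 9, -1), (-1, 9, 6), (6, 3, -4), (-4, 5, 5)
river cycle of g (length 6): (-5, 5, 4), (4, 3, -6), (-6, 9, 1), (1, 9, -6), (-6, 3, 4), (4, 5, -5)
cycles differ ⇒ inequivalent

no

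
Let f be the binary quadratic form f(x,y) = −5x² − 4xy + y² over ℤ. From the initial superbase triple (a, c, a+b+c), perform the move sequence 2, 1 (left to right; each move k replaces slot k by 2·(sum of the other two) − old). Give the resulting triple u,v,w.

start (-5,1,-8) = (f(1,0),f(0,1),f(1,1))
replace slot 2: 2·((-5)+(-8)) − 1 = -27 → (-5,-27,-8)
replace slot 1: 2·((-27)+(-8)) − (-5) = -65 → (-65,-27,-8)

-65,-27,-8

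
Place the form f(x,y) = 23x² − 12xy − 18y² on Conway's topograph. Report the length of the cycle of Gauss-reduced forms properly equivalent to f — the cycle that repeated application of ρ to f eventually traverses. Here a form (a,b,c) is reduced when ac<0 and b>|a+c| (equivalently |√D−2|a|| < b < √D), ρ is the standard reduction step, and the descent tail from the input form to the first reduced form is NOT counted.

D = 1800, ⌊√D⌋ = 42
descent: ρ → (-18,12,23)  [lands on river]
river: ρ → (23,34,-7)
river: ρ → (-7,36,18)
river: ρ → (18,36,-7)
river: ρ → (-7,34,23)
river: ρ → (23,12,-18)
river: ρ → (-18,24,17)
river: ρ → (17,10,-25)
river: ρ → (-25,40,2)
river: ρ → (2,40,-25)
river: ρ → (-25,10,17)
river: ρ → (17,24,-18)
ρ-cycle length = 12 (tail of 1 descent step not counted)

12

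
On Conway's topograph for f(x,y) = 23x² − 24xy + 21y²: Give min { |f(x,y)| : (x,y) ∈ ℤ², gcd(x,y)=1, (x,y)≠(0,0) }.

translate: b→22 (≡-24 mod 46), so (23,-24,21)→(23,22,20)
flip: (23,22,20)→(20,-22,23)
translate: b→18 (≡-22 mod 40), so (20,-22,23)→(20,18,21)
reduced (well bottom): (20,18,21) with a≤c, −a<b≤a
well minimum = a = 20

20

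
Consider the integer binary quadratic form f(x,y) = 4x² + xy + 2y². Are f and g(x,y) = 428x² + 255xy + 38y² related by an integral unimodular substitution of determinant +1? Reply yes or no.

D₁ = -31, D₂ = -31
f: flip: (4,1,2)→(2,-1,4)
f: reduced (well bottom): (2,-1,4) with a≤c, −a<b≤a
g: flip: (428,255,38)→(38,-255,428)
g: translate: b→-27 (≡-255 mod 76), so (38,-255,428)→(38,-27,5)
g: flip: (38,-27,5)→(5,27,38)
g: translate: b→-3 (≡27 mod 10), so (5,27,38)→(5,-3,2)
g: flip: (5,-3,2)→(2,3,5)
g: translate: b→-1 (≡3 mod 4), so (2,3,5)→(2,-1,4)
g: reduced (well bottom): (2,-1,4) with a≤c, −a<b≤a
reduced forms (2, -1, 4) vs (2, -1, 4) ⇒ equivalent

yes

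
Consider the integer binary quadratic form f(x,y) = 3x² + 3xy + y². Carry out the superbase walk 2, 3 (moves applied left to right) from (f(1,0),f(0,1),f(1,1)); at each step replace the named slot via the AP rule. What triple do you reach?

start (3,1,7) = (f(1,0),f(0,1),f(1,1))
replace slot 2: 2·(3+7) − 1 = 19 → (3,19,7)
replace slot 3: 2·(3+19) − 7 = 37 → (3,19,37)

3,19,37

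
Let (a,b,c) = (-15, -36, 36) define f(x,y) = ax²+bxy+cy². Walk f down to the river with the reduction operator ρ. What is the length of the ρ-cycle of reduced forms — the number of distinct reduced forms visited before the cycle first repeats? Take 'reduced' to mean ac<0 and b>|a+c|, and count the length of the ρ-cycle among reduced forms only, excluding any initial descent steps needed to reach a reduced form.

D = 3456, ⌊√D⌋ = 58
descent: ρ → (36,36,-15)  [lands on river]
river: ρ → (-15,54,9)
river: ρ → (9,54,-15)
river: ρ → (-15,36,36)
ρ-cycle length = 4 (tail of 1 descent step not counted)

4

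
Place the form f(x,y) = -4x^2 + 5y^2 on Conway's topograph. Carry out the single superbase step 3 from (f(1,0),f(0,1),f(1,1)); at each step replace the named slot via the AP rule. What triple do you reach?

start (-4,5,1) = (f(1,0),f(0,1),f(1,1))
replace slot 3: 2·((-4)+5) − 1 = 1 → (-4,5,1)

-4,5,1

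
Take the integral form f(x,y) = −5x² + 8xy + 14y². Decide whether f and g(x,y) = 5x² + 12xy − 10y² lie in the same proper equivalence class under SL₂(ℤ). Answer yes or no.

D₁ = 344, D₂ = 344
river cycle of f (length 10): (-5, 18, 1), (1, 18, -5), (-5, 12, 10), (10, 8, -7), (-7, 6, 11), (11, 16, -2), (-2, 16, 11), (11, 6, -7), (-7, 8, 10), (10, 12, -5)
river cycle of g (length 10): (-10, 8, 7), (7, 6, -11), (-11, 16, 2), (2, 16, -11), (-11, 6, 7), (7, 8, -10), (-10, 12, 5), (5, 18, -1), (-1, 18, 5), (5, 12, -10)
cycles differ ⇒ inequivalent

no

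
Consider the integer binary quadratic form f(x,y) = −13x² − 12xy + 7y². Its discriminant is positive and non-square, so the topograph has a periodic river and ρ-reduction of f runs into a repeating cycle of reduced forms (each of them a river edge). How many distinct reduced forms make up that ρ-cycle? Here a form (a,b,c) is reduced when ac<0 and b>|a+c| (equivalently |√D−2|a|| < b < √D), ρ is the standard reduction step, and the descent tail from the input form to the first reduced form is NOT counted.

D = 508, ⌊√D⌋ = 22
descent: ρ → (7,12,-13)  [lands on river]
river: ρ → (-13,14,6)
river: ρ → (6,22,-1)
river: ρ → (-1,22,6)
river: ρ → (6,14,-13)
river: ρ → (-13,12,7)
river: ρ → (7,16,-9)
river: ρ → (-9,20,3)
river: ρ → (3,22,-2)
river: ρ → (-2,22,3)
river: ρ → (3,20,-9)
river: ρ → (-9,16,7)
ρ-cycle length = 12 (tail of 1 descent step not counted)

12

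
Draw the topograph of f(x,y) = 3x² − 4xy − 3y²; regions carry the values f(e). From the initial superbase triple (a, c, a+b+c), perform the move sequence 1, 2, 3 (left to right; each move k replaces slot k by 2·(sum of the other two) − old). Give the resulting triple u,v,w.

start (3,-3,-4) = (f(1,0),f(0,1),f(1,1))
replace slot 1: 2·((-3)+(-4)) − 3 = -17 → (-17,-3,-4)
replace slot 2: 2·((-17)+(-4)) − (-3) = -39 → (-17,-39,-4)
replace slot 3: 2·((-17)+(-39)) − (-4) = -108 → (-17,-39,-108)

-17,-39,-108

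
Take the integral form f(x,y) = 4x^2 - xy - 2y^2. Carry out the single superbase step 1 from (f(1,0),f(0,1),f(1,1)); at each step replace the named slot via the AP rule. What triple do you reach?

start (4,-2,1) = (f(1,0),f(0,1),f(1,1))
replace slot 1: 2·((-2)+1) − 4 = -6 → (-6,-2,1)

-6,-2,1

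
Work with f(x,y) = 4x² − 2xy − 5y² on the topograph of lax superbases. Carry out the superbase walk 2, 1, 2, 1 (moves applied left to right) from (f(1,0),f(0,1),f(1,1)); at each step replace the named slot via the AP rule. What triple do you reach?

start (4,-5,-3) = (f(1,0),f(0,1),f(1,1))
replace slot 2: 2·(4+(-3)) − (-5) = 7 → (4,7,-3)
replace slot 1: 2·(7+(-3)) − 4 = 4 → (4,7,-3)
replace slot 2: 2·(4+(-3)) − 7 = -5 → (4,-5,-3)
replace slot 1: 2·((-5)+(-3)) − 4 = -20 → (-20,-5,-3)

-20,-5,-3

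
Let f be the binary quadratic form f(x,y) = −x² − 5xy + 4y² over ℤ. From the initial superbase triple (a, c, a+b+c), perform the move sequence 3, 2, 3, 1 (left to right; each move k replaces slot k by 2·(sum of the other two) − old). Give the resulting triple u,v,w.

start (-1,4,-2) = (f(1,0),f(0,1),f(1,1))
replace slot 3: 2·((-1)+4) − (-2) = 8 → (-1,4,8)
replace slot 2: 2·((-1)+8) − 4 = 10 → (-1,10,8)
replace slot 3: 2·((-1)+10) − 8 = 10 → (-1,10,10)
replace slot 1: 2·(10+10) − (-1) = 41 → (41,10,10)

41,10,10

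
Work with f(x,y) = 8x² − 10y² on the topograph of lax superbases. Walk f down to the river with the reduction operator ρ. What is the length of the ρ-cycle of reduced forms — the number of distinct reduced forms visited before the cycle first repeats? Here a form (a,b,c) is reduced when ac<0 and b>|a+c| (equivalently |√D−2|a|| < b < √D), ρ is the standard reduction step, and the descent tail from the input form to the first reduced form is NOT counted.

D = 320, ⌊√D⌋ = 17
descent: ρ → (-10,0,8)
descent: ρ → (8,16,-2)  [lands on river]
river: ρ → (-2,16,8)
ρ-cycle length = 2 (tail of 2 descent steps not counted)

2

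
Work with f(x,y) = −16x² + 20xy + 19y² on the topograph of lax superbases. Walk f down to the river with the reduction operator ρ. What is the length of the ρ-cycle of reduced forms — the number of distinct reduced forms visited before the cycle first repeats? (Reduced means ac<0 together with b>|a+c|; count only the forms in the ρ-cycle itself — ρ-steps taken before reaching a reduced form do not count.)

D = 1616, ⌊√D⌋ = 40
river: ρ → (19,18,-17)
river: ρ → (-17,16,20)
river: ρ → (20,24,-13)
river: ρ → (-13,28,16)
river: ρ → (16,36,-5)
river: ρ → (-5,34,23)
river: ρ → (23,12,-16)
river: ρ → (-16,20,19)
ρ-cycle length = 8 (tail of 0 descent steps not counted)

8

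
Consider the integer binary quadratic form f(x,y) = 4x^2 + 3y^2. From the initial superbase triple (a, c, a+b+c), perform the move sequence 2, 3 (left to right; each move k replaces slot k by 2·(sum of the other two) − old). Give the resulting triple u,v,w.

start (4,3,7) = (f(1,0),f(0,1),f(1,1))
replace slot 2: 2·(4+7) − 3 = 19 → (4,19,7)
replace slot 3: 2·(4+19) − 7 = 39 → (4,19,39)

4,19,39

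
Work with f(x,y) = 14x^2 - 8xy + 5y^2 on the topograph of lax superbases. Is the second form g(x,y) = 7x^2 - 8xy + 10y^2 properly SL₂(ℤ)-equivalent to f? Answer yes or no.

D₁ = -216, D₂ = -216
f: flip: (14,-8,5)→(5,8,14)
f: translate: b→-2 (≡8 mod 10), so (5,8,14)→(5,-2,11)
f: reduced (well bottom): (5,-2,11) with a≤c, −a<b≤a
g: translate: b→6 (≡-8 mod 14), so (7,-8,10)→(7,6,9)
g: reduced (well bottom): (7,6,9) with a≤c, −a<b≤a
reduced forms (5, -2, 11) vs (7, 6, 9) ⇒ inequivalent

no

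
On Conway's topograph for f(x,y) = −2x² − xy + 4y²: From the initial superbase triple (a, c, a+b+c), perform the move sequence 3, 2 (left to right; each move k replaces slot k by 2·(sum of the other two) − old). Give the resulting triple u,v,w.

start (-2,4,1) = (f(1,0),f(0,1),f(1,1))
replace slot 3: 2·((-2)+4) − 1 = 3 → (-2,4,3)
replace slot 2: 2·((-2)+3) − 4 = -2 → (-2,-2,3)

-2,-2,3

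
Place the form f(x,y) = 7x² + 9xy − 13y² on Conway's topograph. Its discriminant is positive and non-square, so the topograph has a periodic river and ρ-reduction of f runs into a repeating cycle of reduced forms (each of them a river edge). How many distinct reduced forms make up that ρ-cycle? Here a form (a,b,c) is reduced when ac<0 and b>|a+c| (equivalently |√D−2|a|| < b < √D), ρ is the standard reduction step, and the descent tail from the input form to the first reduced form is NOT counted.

D = 445, ⌊√D⌋ = 21
river: ρ → (-13,17,3)
river: ρ → (3,19,-7)
river: ρ → (-7,9,13)
river: ρ → (13,17,-3)
river: ρ → (-3,19,7)
river: ρ → (7,9,-13)
ρ-cycle length = 6 (tail of 0 descent steps not counted)

6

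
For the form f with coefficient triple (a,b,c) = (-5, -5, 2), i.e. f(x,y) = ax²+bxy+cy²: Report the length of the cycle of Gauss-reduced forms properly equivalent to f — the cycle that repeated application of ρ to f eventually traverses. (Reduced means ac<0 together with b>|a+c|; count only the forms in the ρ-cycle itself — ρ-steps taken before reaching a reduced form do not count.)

D = 65, ⌊√D⌋ = 8
descent: ρ → (2,5,-5)  [lands on river]
river: ρ → (-5,5,2)
river: ρ → (2,7,-2)
river: ρ → (-2,5,5)
river: ρ → (5,5,-2)
river: ρ → (-2,7,2)
ρ-cycle length = 6 (tail of 1 descent step not counted)

6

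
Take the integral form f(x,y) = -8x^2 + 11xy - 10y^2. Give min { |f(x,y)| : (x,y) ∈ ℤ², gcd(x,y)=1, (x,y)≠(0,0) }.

translate: b→5 (≡-11 mod 16), so (8,-11,10)→(8,5,7)
flip: (8,5,7)→(7,-5,8)
reduced (well bottom): (7,-5,8) with a≤c, −a<b≤a
well minimum |f| = |-7| = 7 (negative-definite)

7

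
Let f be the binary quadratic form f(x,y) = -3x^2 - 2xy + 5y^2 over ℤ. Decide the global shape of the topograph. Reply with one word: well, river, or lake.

D = b²−4ac = (-2)² − 4·(-3)·5 = 64
D = 8² is a perfect square ⇒ form factors over ℤ ⇒ lakes

lake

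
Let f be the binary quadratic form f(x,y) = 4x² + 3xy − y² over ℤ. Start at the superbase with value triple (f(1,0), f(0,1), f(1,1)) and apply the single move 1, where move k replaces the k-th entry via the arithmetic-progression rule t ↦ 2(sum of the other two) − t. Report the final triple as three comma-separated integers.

start (4,-1,6) = (f(1,0),f(0,1),f(1,1))
replace slot 1: 2·((-1)+6) − 4 = 6 → (6,-1,6)

6,-1,6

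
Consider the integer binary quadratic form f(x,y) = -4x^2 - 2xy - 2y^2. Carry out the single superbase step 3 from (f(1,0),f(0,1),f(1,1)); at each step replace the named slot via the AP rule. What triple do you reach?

start (-4,-2,-8) = (f(1,0),f(0,1),f(1,1))
replace slot 3: 2·((-4)+(-2)) − (-8) = -4 → (-4,-2,-4)

-4,-2,-4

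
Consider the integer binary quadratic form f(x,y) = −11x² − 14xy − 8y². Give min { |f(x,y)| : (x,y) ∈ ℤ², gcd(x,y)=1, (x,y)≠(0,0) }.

translate: b→-8 (≡14 mod 22), so (11,14,8)→(11,-8,5)
flip: (11,-8,5)→(5,8,11)
translate: b→-2 (≡8 mod 10), so (5,8,11)→(5,-2,8)
reduced (well bottom): (5,-2,8) with a≤c, −a<b≤a
well minimum |f| = |-5| = 5 (negative-definite)

5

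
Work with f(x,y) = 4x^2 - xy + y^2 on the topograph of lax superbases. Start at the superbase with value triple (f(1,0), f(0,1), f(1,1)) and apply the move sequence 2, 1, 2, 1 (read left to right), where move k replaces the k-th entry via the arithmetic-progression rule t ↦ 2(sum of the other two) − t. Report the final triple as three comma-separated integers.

start (4,1,4) = (f(1,0),f(0,1),f(1,1))
replace slot 2: 2·(4+4) − 1 = 15 → (4,15,4)
replace slot 1: 2·(15+4) − 4 = 34 → (34,15,4)
replace slot 2: 2·(34+4) − 15 = 61 → (34,61,4)
replace slot 1: 2·(61+4) − 34 = 96 → (96,61,4)

96,61,4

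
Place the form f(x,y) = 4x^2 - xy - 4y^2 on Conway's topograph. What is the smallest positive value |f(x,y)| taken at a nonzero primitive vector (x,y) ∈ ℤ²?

descent: ρ → (-4,1,4)  [lands on river]
river: ρ → (4,7,-1)
river: ρ → (-1,7,4)
river: ρ → (4,1,-4)
river: ρ → (-4,7,1)
river: ρ → (1,7,-4)
closes: descent 1, river 6
min |a| on river = 1

1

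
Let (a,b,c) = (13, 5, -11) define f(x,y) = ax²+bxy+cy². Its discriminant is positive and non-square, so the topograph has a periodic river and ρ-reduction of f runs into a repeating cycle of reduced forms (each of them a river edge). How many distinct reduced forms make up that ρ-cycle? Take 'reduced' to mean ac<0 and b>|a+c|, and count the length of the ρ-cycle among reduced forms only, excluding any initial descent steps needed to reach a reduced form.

D = 597, ⌊√D⌋ = 24
river: ρ → (-11,17,7)
river: ρ → (7,11,-17)
river: ρ → (-17,23,1)
river: ρ → (1,23,-17)
river: ρ → (-17,11,7)
river: ρ → (7,17,-11)
river: ρ → (-11,5,13)
river: ρ → (13,21,-3)
river: ρ → (-3,21,13)
river: ρ → (13,5,-11)
ρ-cycle length = 10 (tail of 0 descent steps not counted)

10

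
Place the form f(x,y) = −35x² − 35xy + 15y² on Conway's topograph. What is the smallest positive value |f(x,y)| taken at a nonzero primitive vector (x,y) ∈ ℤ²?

descent: ρ → (15,35,-35)  [lands on river]
river: ρ → (-35,35,15)
river: ρ → (15,55,-5)
river: ρ → (-5,55,15)
closes: descent 1, river 4
min |a| on river = 5

5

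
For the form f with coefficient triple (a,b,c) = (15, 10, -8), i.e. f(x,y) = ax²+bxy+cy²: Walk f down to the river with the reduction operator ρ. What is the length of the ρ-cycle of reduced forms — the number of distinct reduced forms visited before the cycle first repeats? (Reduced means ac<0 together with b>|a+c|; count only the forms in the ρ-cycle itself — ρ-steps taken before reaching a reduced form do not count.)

D = 580, ⌊√D⌋ = 24
river: ρ → (-8,22,3)
river: ρ → (3,20,-15)
river: ρ → (-15,10,8)
river: ρ → (8,22,-3)
river: ρ → (-3,20,15)
river: ρ → (15,10,-8)
ρ-cycle length = 6 (tail of 0 descent steps not counted)

6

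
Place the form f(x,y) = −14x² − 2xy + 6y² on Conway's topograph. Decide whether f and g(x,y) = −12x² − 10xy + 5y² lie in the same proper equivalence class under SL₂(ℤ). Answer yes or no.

D₁ = 340, D₂ = 340
river cycle of f (length 6): (6, 14, -6), (-6, 10, 10), (10, 10, -6), (-6, 14, 6), (6, 10, -10), (-10, 10, 6)
river cycle of g (length 14): (5, 10, -12), (-12, 14, 3), (3, 16, -7), (-7, 12, 7), (7, 16, -3), (-3, 14, 12), (12, 10, -5), (-5, 10, 12), (12, 14, -3), (-3, 16, 7), … (4 more)
cycles differ ⇒ inequivalent

no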